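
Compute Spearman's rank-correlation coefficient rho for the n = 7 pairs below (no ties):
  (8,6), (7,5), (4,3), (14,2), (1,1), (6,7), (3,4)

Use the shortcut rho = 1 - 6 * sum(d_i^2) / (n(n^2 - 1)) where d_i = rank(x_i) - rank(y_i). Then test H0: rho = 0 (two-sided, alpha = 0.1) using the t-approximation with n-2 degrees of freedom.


Step 1: Rank x and y separately (midranks; no ties here).
rank(x): 8->6, 7->5, 4->3, 14->7, 1->1, 6->4, 3->2
rank(y): 6->6, 5->5, 3->3, 2->2, 1->1, 7->7, 4->4
Step 2: d_i = R_x(i) - R_y(i); compute d_i^2.
  (6-6)^2=0, (5-5)^2=0, (3-3)^2=0, (7-2)^2=25, (1-1)^2=0, (4-7)^2=9, (2-4)^2=4
sum(d^2) = 38.
Step 3: rho = 1 - 6*38 / (7*(7^2 - 1)) = 1 - 228/336 = 0.321429.
Step 4: Under H0, t = rho * sqrt((n-2)/(1-rho^2)) = 0.7590 ~ t(5).
Step 5: Two-sided p-value from the t-distribution with 5 df = 0.482072.
Step 6: alpha = 0.1. fail to reject H0.

rho = 0.3214, p = 0.482072, fail to reject H0 at alpha = 0.1.


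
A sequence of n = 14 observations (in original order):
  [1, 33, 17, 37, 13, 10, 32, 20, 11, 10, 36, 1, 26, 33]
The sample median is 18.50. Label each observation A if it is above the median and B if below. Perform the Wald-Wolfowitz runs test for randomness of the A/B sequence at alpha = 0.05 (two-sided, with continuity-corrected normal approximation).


Step 1: Compute median = 18.50; label A = above, B = below.
Labels in order: BABABBAABBABAA  (n_A = 7, n_B = 7)
Step 2: Count runs R = 10.
Step 3: Under H0 (random ordering), E[R] = 2*n_A*n_B/(n_A+n_B) + 1 = 2*7*7/14 + 1 = 8.0000.
        Var[R] = 2*n_A*n_B*(2*n_A*n_B - n_A - n_B) / ((n_A+n_B)^2 * (n_A+n_B-1)) = 8232/2548 = 3.2308.
        SD[R] = 1.7974.
Step 4: Continuity-corrected z = (R - 0.5 - E[R]) / SD[R] = (10 - 0.5 - 8.0000) / 1.7974 = 0.8345.
Step 5: Two-sided p-value via normal approximation = 2*(1 - Phi(|z|)) = 0.403986.
Step 6: alpha = 0.05. fail to reject H0.

R = 10, z = 0.8345, p = 0.403986, fail to reject H0.


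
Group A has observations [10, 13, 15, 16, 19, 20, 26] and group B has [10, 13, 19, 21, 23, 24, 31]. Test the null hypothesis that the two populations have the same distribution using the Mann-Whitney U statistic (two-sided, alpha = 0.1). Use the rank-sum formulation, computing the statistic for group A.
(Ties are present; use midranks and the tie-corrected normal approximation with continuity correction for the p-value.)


Step 1: Combine and sort all 14 observations; assign midranks.
sorted (value, group): (10,X), (10,Y), (13,X), (13,Y), (15,X), (16,X), (19,X), (19,Y), (20,X), (21,Y), (23,Y), (24,Y), (26,X), (31,Y)
ranks: 10->1.5, 10->1.5, 13->3.5, 13->3.5, 15->5, 16->6, 19->7.5, 19->7.5, 20->9, 21->10, 23->11, 24->12, 26->13, 31->14
Step 2: Rank sum for X: R1 = 1.5 + 3.5 + 5 + 6 + 7.5 + 9 + 13 = 45.5.
Step 3: U_X = R1 - n1(n1+1)/2 = 45.5 - 7*8/2 = 45.5 - 28 = 17.5.
       U_Y = n1*n2 - U_X = 49 - 17.5 = 31.5.
Step 4: Ties are present, so use the tie-corrected normal approximation (with continuity correction) for the p-value.
Step 5: p-value = 0.404681; compare to alpha = 0.1. fail to reject H0.

U_X = 17.5, p = 0.404681, fail to reject H0 at alpha = 0.1.


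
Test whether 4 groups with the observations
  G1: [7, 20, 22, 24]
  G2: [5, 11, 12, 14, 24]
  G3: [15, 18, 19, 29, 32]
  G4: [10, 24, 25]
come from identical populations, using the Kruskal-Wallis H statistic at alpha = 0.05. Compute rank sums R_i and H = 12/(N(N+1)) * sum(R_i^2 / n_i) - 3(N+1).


Step 1: Combine all N = 17 observations and assign midranks.
sorted (value, group, rank): (5,G2,1), (7,G1,2), (10,G4,3), (11,G2,4), (12,G2,5), (14,G2,6), (15,G3,7), (18,G3,8), (19,G3,9), (20,G1,10), (22,G1,11), (24,G1,13), (24,G2,13), (24,G4,13), (25,G4,15), (29,G3,16), (32,G3,17)
Step 2: Sum ranks within each group.
R_1 = 36 (n_1 = 4)
R_2 = 29 (n_2 = 5)
R_3 = 57 (n_3 = 5)
R_4 = 31 (n_4 = 3)
Step 3: H = 12/(N(N+1)) * sum(R_i^2/n_i) - 3(N+1)
     = 12/(17*18) * (36^2/4 + 29^2/5 + 57^2/5 + 31^2/3) - 3*18
     = 0.039216 * 1462.33 - 54
     = 3.346405.
Step 4: Ties present; correction factor C = 1 - 24/(17^3 - 17) = 0.995098. Corrected H = 3.346405 / 0.995098 = 3.362890.
Step 5: Under H0, H ~ chi^2(3); p-value = 0.338985.
Step 6: alpha = 0.05. fail to reject H0.

H = 3.3629, df = 3, p = 0.338985, fail to reject H0.


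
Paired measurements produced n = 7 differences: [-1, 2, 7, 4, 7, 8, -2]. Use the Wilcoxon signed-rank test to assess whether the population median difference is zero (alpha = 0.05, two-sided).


Step 1: Drop any zero differences (none here) and take |d_i|.
|d| = [1, 2, 7, 4, 7, 8, 2]
Step 2: Midrank |d_i| (ties get averaged ranks).
ranks: |1|->1, |2|->2.5, |7|->5.5, |4|->4, |7|->5.5, |8|->7, |2|->2.5
Step 3: Attach original signs; sum ranks with positive sign and with negative sign.
W+ = 2.5 + 5.5 + 4 + 5.5 + 7 = 24.5
W- = 1 + 2.5 = 3.5
(Check: W+ + W- = 28 should equal n(n+1)/2 = 28.)
Step 4: Test statistic W = min(W+, W-) = 3.5.
Step 5: Ties in |d|, so use the tie-corrected normal approximation.
        E[W] = n(n+1)/4 = 7*8/4 = 14.
        Tie groups: |d|=2 (t=2), |d|=7 (t=2); sum(t^3 - t) = 12.
        Var[W] = n(n+1)(2n+1)/24 - sum(t^3-t)/48 = 840/24 - 12/48 = 34.75.
        z = (W - E[W]) / sqrt(Var[W]) = (3.5 - 14) / 5.8949 = -1.7812.
        Two-sided p = 2*Phi(z) = 0.074880.
Step 6: alpha = 0.05. fail to reject H0.

W+ = 24.5, W- = 3.5, W = min = 3.5, p = 0.074880, fail to reject H0.


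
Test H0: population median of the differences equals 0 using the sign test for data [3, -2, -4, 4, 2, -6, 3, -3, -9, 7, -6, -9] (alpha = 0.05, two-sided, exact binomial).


Step 1: Discard zero differences. Original n = 12; n_eff = number of nonzero differences = 12.
Nonzero differences (with sign): +3, -2, -4, +4, +2, -6, +3, -3, -9, +7, -6, -9
Step 2: Count signs: positive = 5, negative = 7.
Step 3: Under H0: P(positive) = 0.5, so the number of positives S ~ Bin(12, 0.5).
Step 4: Two-sided exact p-value = sum of Bin(12,0.5) probabilities at or below the observed probability = 0.774414.
Step 5: alpha = 0.05. fail to reject H0.

n_eff = 12, pos = 5, neg = 7, p = 0.774414, fail to reject H0.


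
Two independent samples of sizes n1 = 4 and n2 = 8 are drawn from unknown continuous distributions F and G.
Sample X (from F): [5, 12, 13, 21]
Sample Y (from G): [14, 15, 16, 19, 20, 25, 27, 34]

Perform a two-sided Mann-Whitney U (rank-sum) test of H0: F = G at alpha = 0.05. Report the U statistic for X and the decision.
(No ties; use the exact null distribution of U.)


Step 1: Combine and sort all 12 observations; assign midranks.
sorted (value, group): (5,X), (12,X), (13,X), (14,Y), (15,Y), (16,Y), (19,Y), (20,Y), (21,X), (25,Y), (27,Y), (34,Y)
ranks: 5->1, 12->2, 13->3, 14->4, 15->5, 16->6, 19->7, 20->8, 21->9, 25->10, 27->11, 34->12
Step 2: Rank sum for X: R1 = 1 + 2 + 3 + 9 = 15.
Step 3: U_X = R1 - n1(n1+1)/2 = 15 - 4*5/2 = 15 - 10 = 5.
       U_Y = n1*n2 - U_X = 32 - 5 = 27.
Step 4: No ties, so the exact null distribution of U (based on enumerating the C(12,4) = 495 equally likely rank assignments) gives the two-sided p-value.
Step 5: p-value = 0.072727; compare to alpha = 0.05. fail to reject H0.

U_X = 5, p = 0.072727, fail to reject H0 at alpha = 0.05.


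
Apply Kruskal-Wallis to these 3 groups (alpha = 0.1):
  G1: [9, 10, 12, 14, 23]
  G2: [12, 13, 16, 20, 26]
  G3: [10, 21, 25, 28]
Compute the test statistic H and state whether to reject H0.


Step 1: Combine all N = 14 observations and assign midranks.
sorted (value, group, rank): (9,G1,1), (10,G1,2.5), (10,G3,2.5), (12,G1,4.5), (12,G2,4.5), (13,G2,6), (14,G1,7), (16,G2,8), (20,G2,9), (21,G3,10), (23,G1,11), (25,G3,12), (26,G2,13), (28,G3,14)
Step 2: Sum ranks within each group.
R_1 = 26 (n_1 = 5)
R_2 = 40.5 (n_2 = 5)
R_3 = 38.5 (n_3 = 4)
Step 3: H = 12/(N(N+1)) * sum(R_i^2/n_i) - 3(N+1)
     = 12/(14*15) * (26^2/5 + 40.5^2/5 + 38.5^2/4) - 3*15
     = 0.057143 * 833.812 - 45
     = 2.646429.
Step 4: Ties present; correction factor C = 1 - 12/(14^3 - 14) = 0.995604. Corrected H = 2.646429 / 0.995604 = 2.658113.
Step 5: Under H0, H ~ chi^2(2); p-value = 0.264727.
Step 6: alpha = 0.1. fail to reject H0.

H = 2.6581, df = 2, p = 0.264727, fail to reject H0.


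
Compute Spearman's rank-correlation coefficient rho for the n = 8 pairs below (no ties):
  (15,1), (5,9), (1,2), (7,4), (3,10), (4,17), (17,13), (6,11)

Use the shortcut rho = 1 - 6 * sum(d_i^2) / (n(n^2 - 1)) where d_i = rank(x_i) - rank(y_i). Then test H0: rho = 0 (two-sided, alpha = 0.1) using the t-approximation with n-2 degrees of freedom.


Step 1: Rank x and y separately (midranks; no ties here).
rank(x): 15->7, 5->4, 1->1, 7->6, 3->2, 4->3, 17->8, 6->5
rank(y): 1->1, 9->4, 2->2, 4->3, 10->5, 17->8, 13->7, 11->6
Step 2: d_i = R_x(i) - R_y(i); compute d_i^2.
  (7-1)^2=36, (4-4)^2=0, (1-2)^2=1, (6-3)^2=9, (2-5)^2=9, (3-8)^2=25, (8-7)^2=1, (5-6)^2=1
sum(d^2) = 82.
Step 3: rho = 1 - 6*82 / (8*(8^2 - 1)) = 1 - 492/504 = 0.023810.
Step 4: Under H0, t = rho * sqrt((n-2)/(1-rho^2)) = 0.0583 ~ t(6).
Step 5: Two-sided p-value from the t-distribution with 6 df = 0.955374.
Step 6: alpha = 0.1. fail to reject H0.

rho = 0.0238, p = 0.955374, fail to reject H0 at alpha = 0.1.


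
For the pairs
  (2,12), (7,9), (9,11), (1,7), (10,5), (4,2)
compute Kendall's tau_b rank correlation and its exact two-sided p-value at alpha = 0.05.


Step 1: Enumerate the 15 unordered pairs (i,j) with i<j and classify each by sign(x_j-x_i) * sign(y_j-y_i).
  (1,2):dx=+5,dy=-3->D; (1,3):dx=+7,dy=-1->D; (1,4):dx=-1,dy=-5->C; (1,5):dx=+8,dy=-7->D
  (1,6):dx=+2,dy=-10->D; (2,3):dx=+2,dy=+2->C; (2,4):dx=-6,dy=-2->C; (2,5):dx=+3,dy=-4->D
  (2,6):dx=-3,dy=-7->C; (3,4):dx=-8,dy=-4->C; (3,5):dx=+1,dy=-6->D; (3,6):dx=-5,dy=-9->C
  (4,5):dx=+9,dy=-2->D; (4,6):dx=+3,dy=-5->D; (5,6):dx=-6,dy=-3->C
Step 2: C = 7, D = 8, total pairs = 15.
Step 3: tau = (C - D)/(n(n-1)/2) = (7 - 8)/15 = -0.066667.
Step 4: Exact two-sided p-value (enumerate n! = 720 permutations of y under H0): p = 1.000000.
Step 5: alpha = 0.05. fail to reject H0.

tau_b = -0.0667 (C=7, D=8), p = 1.000000, fail to reject H0.


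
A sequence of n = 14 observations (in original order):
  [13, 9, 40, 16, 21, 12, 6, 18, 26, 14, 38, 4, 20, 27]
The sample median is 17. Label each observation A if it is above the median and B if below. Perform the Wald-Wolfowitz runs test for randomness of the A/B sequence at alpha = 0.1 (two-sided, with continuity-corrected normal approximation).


Step 1: Compute median = 17; label A = above, B = below.
Labels in order: BBABABBAABABAA  (n_A = 7, n_B = 7)
Step 2: Count runs R = 10.
Step 3: Under H0 (random ordering), E[R] = 2*n_A*n_B/(n_A+n_B) + 1 = 2*7*7/14 + 1 = 8.0000.
        Var[R] = 2*n_A*n_B*(2*n_A*n_B - n_A - n_B) / ((n_A+n_B)^2 * (n_A+n_B-1)) = 8232/2548 = 3.2308.
        SD[R] = 1.7974.
Step 4: Continuity-corrected z = (R - 0.5 - E[R]) / SD[R] = (10 - 0.5 - 8.0000) / 1.7974 = 0.8345.
Step 5: Two-sided p-value via normal approximation = 2*(1 - Phi(|z|)) = 0.403986.
Step 6: alpha = 0.1. fail to reject H0.

R = 10, z = 0.8345, p = 0.403986, fail to reject H0.


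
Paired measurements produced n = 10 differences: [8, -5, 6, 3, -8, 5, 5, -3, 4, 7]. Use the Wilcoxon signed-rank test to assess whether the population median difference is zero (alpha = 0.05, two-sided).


Step 1: Drop any zero differences (none here) and take |d_i|.
|d| = [8, 5, 6, 3, 8, 5, 5, 3, 4, 7]
Step 2: Midrank |d_i| (ties get averaged ranks).
ranks: |8|->9.5, |5|->5, |6|->7, |3|->1.5, |8|->9.5, |5|->5, |5|->5, |3|->1.5, |4|->3, |7|->8
Step 3: Attach original signs; sum ranks with positive sign and with negative sign.
W+ = 9.5 + 7 + 1.5 + 5 + 5 + 3 + 8 = 39
W- = 5 + 9.5 + 1.5 = 16
(Check: W+ + W- = 55 should equal n(n+1)/2 = 55.)
Step 4: Test statistic W = min(W+, W-) = 16.
Step 5: Ties in |d|, so use the tie-corrected normal approximation.
        E[W] = n(n+1)/4 = 10*11/4 = 27.5.
        Tie groups: |d|=3 (t=2), |d|=5 (t=3), |d|=8 (t=2); sum(t^3 - t) = 36.
        Var[W] = n(n+1)(2n+1)/24 - sum(t^3-t)/48 = 2310/24 - 36/48 = 95.5.
        z = (W - E[W]) / sqrt(Var[W]) = (16 - 27.5) / 9.7724 = -1.1768.
        Two-sided p = 2*Phi(z) = 0.239282.
Step 6: alpha = 0.05. fail to reject H0.

W+ = 39, W- = 16, W = min = 16, p = 0.239282, fail to reject H0.


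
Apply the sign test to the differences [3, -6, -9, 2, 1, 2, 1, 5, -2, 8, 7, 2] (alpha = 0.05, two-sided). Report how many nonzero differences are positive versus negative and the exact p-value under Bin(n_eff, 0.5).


Step 1: Discard zero differences. Original n = 12; n_eff = number of nonzero differences = 12.
Nonzero differences (with sign): +3, -6, -9, +2, +1, +2, +1, +5, -2, +8, +7, +2
Step 2: Count signs: positive = 9, negative = 3.
Step 3: Under H0: P(positive) = 0.5, so the number of positives S ~ Bin(12, 0.5).
Step 4: Two-sided exact p-value = sum of Bin(12,0.5) probabilities at or below the observed probability = 0.145996.
Step 5: alpha = 0.05. fail to reject H0.

n_eff = 12, pos = 9, neg = 3, p = 0.145996, fail to reject H0.


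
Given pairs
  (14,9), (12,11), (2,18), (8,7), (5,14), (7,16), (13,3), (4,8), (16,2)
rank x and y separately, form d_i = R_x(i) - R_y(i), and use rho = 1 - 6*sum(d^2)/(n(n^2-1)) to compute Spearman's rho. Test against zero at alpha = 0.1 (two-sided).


Step 1: Rank x and y separately (midranks; no ties here).
rank(x): 14->8, 12->6, 2->1, 8->5, 5->3, 7->4, 13->7, 4->2, 16->9
rank(y): 9->5, 11->6, 18->9, 7->3, 14->7, 16->8, 3->2, 8->4, 2->1
Step 2: d_i = R_x(i) - R_y(i); compute d_i^2.
  (8-5)^2=9, (6-6)^2=0, (1-9)^2=64, (5-3)^2=4, (3-7)^2=16, (4-8)^2=16, (7-2)^2=25, (2-4)^2=4, (9-1)^2=64
sum(d^2) = 202.
Step 3: rho = 1 - 6*202 / (9*(9^2 - 1)) = 1 - 1212/720 = -0.683333.
Step 4: Under H0, t = rho * sqrt((n-2)/(1-rho^2)) = -2.4763 ~ t(7).
Step 5: Two-sided p-value from the t-distribution with 7 df = 0.042442.
Step 6: alpha = 0.1. reject H0.

rho = -0.6833, p = 0.042442, reject H0 at alpha = 0.1.


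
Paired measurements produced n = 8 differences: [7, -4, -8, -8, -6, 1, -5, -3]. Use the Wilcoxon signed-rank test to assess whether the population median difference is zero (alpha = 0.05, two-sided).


Step 1: Drop any zero differences (none here) and take |d_i|.
|d| = [7, 4, 8, 8, 6, 1, 5, 3]
Step 2: Midrank |d_i| (ties get averaged ranks).
ranks: |7|->6, |4|->3, |8|->7.5, |8|->7.5, |6|->5, |1|->1, |5|->4, |3|->2
Step 3: Attach original signs; sum ranks with positive sign and with negative sign.
W+ = 6 + 1 = 7
W- = 3 + 7.5 + 7.5 + 5 + 4 + 2 = 29
(Check: W+ + W- = 36 should equal n(n+1)/2 = 36.)
Step 4: Test statistic W = min(W+, W-) = 7.
Step 5: Ties in |d|, so use the tie-corrected normal approximation.
        E[W] = n(n+1)/4 = 8*9/4 = 18.
        Tie groups: |d|=8 (t=2); sum(t^3 - t) = 6.
        Var[W] = n(n+1)(2n+1)/24 - sum(t^3-t)/48 = 1224/24 - 6/48 = 50.875.
        z = (W - E[W]) / sqrt(Var[W]) = (7 - 18) / 7.1327 = -1.5422.
        Two-sided p = 2*Phi(z) = 0.123025.
Step 6: alpha = 0.05. fail to reject H0.

W+ = 7, W- = 29, W = min = 7, p = 0.123025, fail to reject H0.


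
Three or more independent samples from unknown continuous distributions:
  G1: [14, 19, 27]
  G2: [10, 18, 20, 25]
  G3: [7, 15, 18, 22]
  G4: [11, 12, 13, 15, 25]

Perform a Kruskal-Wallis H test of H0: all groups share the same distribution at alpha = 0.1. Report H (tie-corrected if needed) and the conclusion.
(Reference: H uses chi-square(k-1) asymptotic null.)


Step 1: Combine all N = 16 observations and assign midranks.
sorted (value, group, rank): (7,G3,1), (10,G2,2), (11,G4,3), (12,G4,4), (13,G4,5), (14,G1,6), (15,G3,7.5), (15,G4,7.5), (18,G2,9.5), (18,G3,9.5), (19,G1,11), (20,G2,12), (22,G3,13), (25,G2,14.5), (25,G4,14.5), (27,G1,16)
Step 2: Sum ranks within each group.
R_1 = 33 (n_1 = 3)
R_2 = 38 (n_2 = 4)
R_3 = 31 (n_3 = 4)
R_4 = 34 (n_4 = 5)
Step 3: H = 12/(N(N+1)) * sum(R_i^2/n_i) - 3(N+1)
     = 12/(16*17) * (33^2/3 + 38^2/4 + 31^2/4 + 34^2/5) - 3*17
     = 0.044118 * 1195.45 - 51
     = 1.740441.
Step 4: Ties present; correction factor C = 1 - 18/(16^3 - 16) = 0.995588. Corrected H = 1.740441 / 0.995588 = 1.748154.
Step 5: Under H0, H ~ chi^2(3); p-value = 0.626282.
Step 6: alpha = 0.1. fail to reject H0.

H = 1.7482, df = 3, p = 0.626282, fail to reject H0.


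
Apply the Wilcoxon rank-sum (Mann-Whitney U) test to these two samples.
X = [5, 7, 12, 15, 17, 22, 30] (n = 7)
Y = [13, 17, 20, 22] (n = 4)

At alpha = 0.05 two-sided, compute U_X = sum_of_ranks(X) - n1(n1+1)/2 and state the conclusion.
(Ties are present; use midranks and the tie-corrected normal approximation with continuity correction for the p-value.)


Step 1: Combine and sort all 11 observations; assign midranks.
sorted (value, group): (5,X), (7,X), (12,X), (13,Y), (15,X), (17,X), (17,Y), (20,Y), (22,X), (22,Y), (30,X)
ranks: 5->1, 7->2, 12->3, 13->4, 15->5, 17->6.5, 17->6.5, 20->8, 22->9.5, 22->9.5, 30->11
Step 2: Rank sum for X: R1 = 1 + 2 + 3 + 5 + 6.5 + 9.5 + 11 = 38.
Step 3: U_X = R1 - n1(n1+1)/2 = 38 - 7*8/2 = 38 - 28 = 10.
       U_Y = n1*n2 - U_X = 28 - 10 = 18.
Step 4: Ties are present, so use the tie-corrected normal approximation (with continuity correction) for the p-value.
Step 5: p-value = 0.506393; compare to alpha = 0.05. fail to reject H0.

U_X = 10, p = 0.506393, fail to reject H0 at alpha = 0.05.


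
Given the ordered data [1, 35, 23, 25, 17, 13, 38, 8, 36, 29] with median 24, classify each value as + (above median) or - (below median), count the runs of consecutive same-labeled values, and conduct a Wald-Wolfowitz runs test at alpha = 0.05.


Step 1: Compute median = 24; label A = above, B = below.
Labels in order: BABABBABAA  (n_A = 5, n_B = 5)
Step 2: Count runs R = 8.
Step 3: Under H0 (random ordering), E[R] = 2*n_A*n_B/(n_A+n_B) + 1 = 2*5*5/10 + 1 = 6.0000.
        Var[R] = 2*n_A*n_B*(2*n_A*n_B - n_A - n_B) / ((n_A+n_B)^2 * (n_A+n_B-1)) = 2000/900 = 2.2222.
        SD[R] = 1.4907.
Step 4: Continuity-corrected z = (R - 0.5 - E[R]) / SD[R] = (8 - 0.5 - 6.0000) / 1.4907 = 1.0062.
Step 5: Two-sided p-value via normal approximation = 2*(1 - Phi(|z|)) = 0.314305.
Step 6: alpha = 0.05. fail to reject H0.

R = 8, z = 1.0062, p = 0.314305, fail to reject H0.


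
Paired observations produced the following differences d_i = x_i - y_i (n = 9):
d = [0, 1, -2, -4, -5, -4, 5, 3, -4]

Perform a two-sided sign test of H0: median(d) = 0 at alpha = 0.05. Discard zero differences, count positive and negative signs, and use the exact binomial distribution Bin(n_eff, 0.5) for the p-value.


Step 1: Discard zero differences. Original n = 9; n_eff = number of nonzero differences = 8.
Nonzero differences (with sign): +1, -2, -4, -5, -4, +5, +3, -4
Step 2: Count signs: positive = 3, negative = 5.
Step 3: Under H0: P(positive) = 0.5, so the number of positives S ~ Bin(8, 0.5).
Step 4: Two-sided exact p-value = sum of Bin(8,0.5) probabilities at or below the observed probability = 0.726562.
Step 5: alpha = 0.05. fail to reject H0.

n_eff = 8, pos = 3, neg = 5, p = 0.726562, fail to reject H0.


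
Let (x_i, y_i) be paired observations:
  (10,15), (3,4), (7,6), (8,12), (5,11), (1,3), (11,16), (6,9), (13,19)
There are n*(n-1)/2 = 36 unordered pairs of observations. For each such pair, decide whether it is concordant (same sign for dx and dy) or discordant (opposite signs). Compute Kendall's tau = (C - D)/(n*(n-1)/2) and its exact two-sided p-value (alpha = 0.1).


Step 1: Enumerate the 36 unordered pairs (i,j) with i<j and classify each by sign(x_j-x_i) * sign(y_j-y_i).
  (1,2):dx=-7,dy=-11->C; (1,3):dx=-3,dy=-9->C; (1,4):dx=-2,dy=-3->C; (1,5):dx=-5,dy=-4->C
  (1,6):dx=-9,dy=-12->C; (1,7):dx=+1,dy=+1->C; (1,8):dx=-4,dy=-6->C; (1,9):dx=+3,dy=+4->C
  (2,3):dx=+4,dy=+2->C; (2,4):dx=+5,dy=+8->C; (2,5):dx=+2,dy=+7->C; (2,6):dx=-2,dy=-1->C
  (2,7):dx=+8,dy=+12->C; (2,8):dx=+3,dy=+5->C; (2,9):dx=+10,dy=+15->C; (3,4):dx=+1,dy=+6->C
  (3,5):dx=-2,dy=+5->D; (3,6):dx=-6,dy=-3->C; (3,7):dx=+4,dy=+10->C; (3,8):dx=-1,dy=+3->D
  (3,9):dx=+6,dy=+13->C; (4,5):dx=-3,dy=-1->C; (4,6):dx=-7,dy=-9->C; (4,7):dx=+3,dy=+4->C
  (4,8):dx=-2,dy=-3->C; (4,9):dx=+5,dy=+7->C; (5,6):dx=-4,dy=-8->C; (5,7):dx=+6,dy=+5->C
  (5,8):dx=+1,dy=-2->D; (5,9):dx=+8,dy=+8->C; (6,7):dx=+10,dy=+13->C; (6,8):dx=+5,dy=+6->C
  (6,9):dx=+12,dy=+16->C; (7,8):dx=-5,dy=-7->C; (7,9):dx=+2,dy=+3->C; (8,9):dx=+7,dy=+10->C
Step 2: C = 33, D = 3, total pairs = 36.
Step 3: tau = (C - D)/(n(n-1)/2) = (33 - 3)/36 = 0.833333.
Step 4: Exact two-sided p-value (enumerate n! = 362880 permutations of y under H0): p = 0.000854.
Step 5: alpha = 0.1. reject H0.

tau_b = 0.8333 (C=33, D=3), p = 0.000854, reject H0.


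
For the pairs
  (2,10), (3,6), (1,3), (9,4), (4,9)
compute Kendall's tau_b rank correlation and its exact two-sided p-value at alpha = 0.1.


Step 1: Enumerate the 10 unordered pairs (i,j) with i<j and classify each by sign(x_j-x_i) * sign(y_j-y_i).
  (1,2):dx=+1,dy=-4->D; (1,3):dx=-1,dy=-7->C; (1,4):dx=+7,dy=-6->D; (1,5):dx=+2,dy=-1->D
  (2,3):dx=-2,dy=-3->C; (2,4):dx=+6,dy=-2->D; (2,5):dx=+1,dy=+3->C; (3,4):dx=+8,dy=+1->C
  (3,5):dx=+3,dy=+6->C; (4,5):dx=-5,dy=+5->D
Step 2: C = 5, D = 5, total pairs = 10.
Step 3: tau = (C - D)/(n(n-1)/2) = (5 - 5)/10 = 0.000000.
Step 4: Exact two-sided p-value (enumerate n! = 120 permutations of y under H0): p = 1.000000.
Step 5: alpha = 0.1. fail to reject H0.

tau_b = 0.0000 (C=5, D=5), p = 1.000000, fail to reject H0.


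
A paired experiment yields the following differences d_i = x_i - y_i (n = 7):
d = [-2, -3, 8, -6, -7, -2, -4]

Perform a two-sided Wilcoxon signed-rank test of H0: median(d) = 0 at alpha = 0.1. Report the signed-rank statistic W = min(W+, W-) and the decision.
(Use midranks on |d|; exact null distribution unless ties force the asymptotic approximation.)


Step 1: Drop any zero differences (none here) and take |d_i|.
|d| = [2, 3, 8, 6, 7, 2, 4]
Step 2: Midrank |d_i| (ties get averaged ranks).
ranks: |2|->1.5, |3|->3, |8|->7, |6|->5, |7|->6, |2|->1.5, |4|->4
Step 3: Attach original signs; sum ranks with positive sign and with negative sign.
W+ = 7 = 7
W- = 1.5 + 3 + 5 + 6 + 1.5 + 4 = 21
(Check: W+ + W- = 28 should equal n(n+1)/2 = 28.)
Step 4: Test statistic W = min(W+, W-) = 7.
Step 5: Ties in |d|, so use the tie-corrected normal approximation.
        E[W] = n(n+1)/4 = 7*8/4 = 14.
        Tie groups: |d|=2 (t=2); sum(t^3 - t) = 6.
        Var[W] = n(n+1)(2n+1)/24 - sum(t^3-t)/48 = 840/24 - 6/48 = 34.875.
        z = (W - E[W]) / sqrt(Var[W]) = (7 - 14) / 5.9055 = -1.1853.
        Two-sided p = 2*Phi(z) = 0.235885.
Step 6: alpha = 0.1. fail to reject H0.

W+ = 7, W- = 21, W = min = 7, p = 0.235885, fail to reject H0.


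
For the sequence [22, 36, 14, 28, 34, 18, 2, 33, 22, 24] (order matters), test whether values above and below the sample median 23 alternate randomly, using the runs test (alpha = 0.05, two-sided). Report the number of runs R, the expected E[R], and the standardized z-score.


Step 1: Compute median = 23; label A = above, B = below.
Labels in order: BABAABBABA  (n_A = 5, n_B = 5)
Step 2: Count runs R = 8.
Step 3: Under H0 (random ordering), E[R] = 2*n_A*n_B/(n_A+n_B) + 1 = 2*5*5/10 + 1 = 6.0000.
        Var[R] = 2*n_A*n_B*(2*n_A*n_B - n_A - n_B) / ((n_A+n_B)^2 * (n_A+n_B-1)) = 2000/900 = 2.2222.
        SD[R] = 1.4907.
Step 4: Continuity-corrected z = (R - 0.5 - E[R]) / SD[R] = (8 - 0.5 - 6.0000) / 1.4907 = 1.0062.
Step 5: Two-sided p-value via normal approximation = 2*(1 - Phi(|z|)) = 0.314305.
Step 6: alpha = 0.05. fail to reject H0.

R = 8, z = 1.0062, p = 0.314305, fail to reject H0.


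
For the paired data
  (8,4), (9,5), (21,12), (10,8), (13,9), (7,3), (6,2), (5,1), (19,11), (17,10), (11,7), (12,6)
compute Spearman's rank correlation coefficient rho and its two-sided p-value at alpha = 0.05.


Step 1: Rank x and y separately (midranks; no ties here).
rank(x): 8->4, 9->5, 21->12, 10->6, 13->9, 7->3, 6->2, 5->1, 19->11, 17->10, 11->7, 12->8
rank(y): 4->4, 5->5, 12->12, 8->8, 9->9, 3->3, 2->2, 1->1, 11->11, 10->10, 7->7, 6->6
Step 2: d_i = R_x(i) - R_y(i); compute d_i^2.
  (4-4)^2=0, (5-5)^2=0, (12-12)^2=0, (6-8)^2=4, (9-9)^2=0, (3-3)^2=0, (2-2)^2=0, (1-1)^2=0, (11-11)^2=0, (10-10)^2=0, (7-7)^2=0, (8-6)^2=4
sum(d^2) = 8.
Step 3: rho = 1 - 6*8 / (12*(12^2 - 1)) = 1 - 48/1716 = 0.972028.
Step 4: Under H0, t = rho * sqrt((n-2)/(1-rho^2)) = 13.0876 ~ t(10).
Step 5: Two-sided p-value from the t-distribution with 10 df = 0.000000.
Step 6: alpha = 0.05. reject H0.

rho = 0.9720, p = 0.000000, reject H0 at alpha = 0.05.


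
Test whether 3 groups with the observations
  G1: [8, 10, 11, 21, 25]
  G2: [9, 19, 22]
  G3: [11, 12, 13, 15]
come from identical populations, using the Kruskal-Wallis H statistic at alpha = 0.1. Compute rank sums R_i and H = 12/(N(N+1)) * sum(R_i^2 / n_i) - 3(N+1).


Step 1: Combine all N = 12 observations and assign midranks.
sorted (value, group, rank): (8,G1,1), (9,G2,2), (10,G1,3), (11,G1,4.5), (11,G3,4.5), (12,G3,6), (13,G3,7), (15,G3,8), (19,G2,9), (21,G1,10), (22,G2,11), (25,G1,12)
Step 2: Sum ranks within each group.
R_1 = 30.5 (n_1 = 5)
R_2 = 22 (n_2 = 3)
R_3 = 25.5 (n_3 = 4)
Step 3: H = 12/(N(N+1)) * sum(R_i^2/n_i) - 3(N+1)
     = 12/(12*13) * (30.5^2/5 + 22^2/3 + 25.5^2/4) - 3*13
     = 0.076923 * 509.946 - 39
     = 0.226603.
Step 4: Ties present; correction factor C = 1 - 6/(12^3 - 12) = 0.996503. Corrected H = 0.226603 / 0.996503 = 0.227398.
Step 5: Under H0, H ~ chi^2(2); p-value = 0.892527.
Step 6: alpha = 0.1. fail to reject H0.

H = 0.2274, df = 2, p = 0.892527, fail to reject H0.


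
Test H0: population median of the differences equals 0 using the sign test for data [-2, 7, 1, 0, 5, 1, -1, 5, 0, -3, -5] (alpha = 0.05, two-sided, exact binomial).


Step 1: Discard zero differences. Original n = 11; n_eff = number of nonzero differences = 9.
Nonzero differences (with sign): -2, +7, +1, +5, +1, -1, +5, -3, -5
Step 2: Count signs: positive = 5, negative = 4.
Step 3: Under H0: P(positive) = 0.5, so the number of positives S ~ Bin(9, 0.5).
Step 4: Two-sided exact p-value = sum of Bin(9,0.5) probabilities at or below the observed probability = 1.000000.
Step 5: alpha = 0.05. fail to reject H0.

n_eff = 9, pos = 5, neg = 4, p = 1.000000, fail to reject H0.


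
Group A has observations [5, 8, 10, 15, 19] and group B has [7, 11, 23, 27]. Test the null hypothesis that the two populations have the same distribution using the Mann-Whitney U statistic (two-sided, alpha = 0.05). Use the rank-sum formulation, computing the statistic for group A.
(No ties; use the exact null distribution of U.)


Step 1: Combine and sort all 9 observations; assign midranks.
sorted (value, group): (5,X), (7,Y), (8,X), (10,X), (11,Y), (15,X), (19,X), (23,Y), (27,Y)
ranks: 5->1, 7->2, 8->3, 10->4, 11->5, 15->6, 19->7, 23->8, 27->9
Step 2: Rank sum for X: R1 = 1 + 3 + 4 + 6 + 7 = 21.
Step 3: U_X = R1 - n1(n1+1)/2 = 21 - 5*6/2 = 21 - 15 = 6.
       U_Y = n1*n2 - U_X = 20 - 6 = 14.
Step 4: No ties, so the exact null distribution of U (based on enumerating the C(9,5) = 126 equally likely rank assignments) gives the two-sided p-value.
Step 5: p-value = 0.412698; compare to alpha = 0.05. fail to reject H0.

U_X = 6, p = 0.412698, fail to reject H0 at alpha = 0.05.


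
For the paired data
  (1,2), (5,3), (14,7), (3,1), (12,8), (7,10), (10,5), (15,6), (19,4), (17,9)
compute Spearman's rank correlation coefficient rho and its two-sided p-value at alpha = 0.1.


Step 1: Rank x and y separately (midranks; no ties here).
rank(x): 1->1, 5->3, 14->7, 3->2, 12->6, 7->4, 10->5, 15->8, 19->10, 17->9
rank(y): 2->2, 3->3, 7->7, 1->1, 8->8, 10->10, 5->5, 6->6, 4->4, 9->9
Step 2: d_i = R_x(i) - R_y(i); compute d_i^2.
  (1-2)^2=1, (3-3)^2=0, (7-7)^2=0, (2-1)^2=1, (6-8)^2=4, (4-10)^2=36, (5-5)^2=0, (8-6)^2=4, (10-4)^2=36, (9-9)^2=0
sum(d^2) = 82.
Step 3: rho = 1 - 6*82 / (10*(10^2 - 1)) = 1 - 492/990 = 0.503030.
Step 4: Under H0, t = rho * sqrt((n-2)/(1-rho^2)) = 1.6462 ~ t(8).
Step 5: Two-sided p-value from the t-distribution with 8 df = 0.138334.
Step 6: alpha = 0.1. fail to reject H0.

rho = 0.5030, p = 0.138334, fail to reject H0 at alpha = 0.1.


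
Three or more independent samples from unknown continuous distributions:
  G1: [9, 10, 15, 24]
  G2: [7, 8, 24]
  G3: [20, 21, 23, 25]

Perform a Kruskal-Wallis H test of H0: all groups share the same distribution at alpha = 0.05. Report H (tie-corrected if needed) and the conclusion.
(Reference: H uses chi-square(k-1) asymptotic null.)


Step 1: Combine all N = 11 observations and assign midranks.
sorted (value, group, rank): (7,G2,1), (8,G2,2), (9,G1,3), (10,G1,4), (15,G1,5), (20,G3,6), (21,G3,7), (23,G3,8), (24,G1,9.5), (24,G2,9.5), (25,G3,11)
Step 2: Sum ranks within each group.
R_1 = 21.5 (n_1 = 4)
R_2 = 12.5 (n_2 = 3)
R_3 = 32 (n_3 = 4)
Step 3: H = 12/(N(N+1)) * sum(R_i^2/n_i) - 3(N+1)
     = 12/(11*12) * (21.5^2/4 + 12.5^2/3 + 32^2/4) - 3*12
     = 0.090909 * 423.646 - 36
     = 2.513258.
Step 4: Ties present; correction factor C = 1 - 6/(11^3 - 11) = 0.995455. Corrected H = 2.513258 / 0.995455 = 2.524734.
Step 5: Under H0, H ~ chi^2(2); p-value = 0.282983.
Step 6: alpha = 0.05. fail to reject H0.

H = 2.5247, df = 2, p = 0.282983, fail to reject H0.


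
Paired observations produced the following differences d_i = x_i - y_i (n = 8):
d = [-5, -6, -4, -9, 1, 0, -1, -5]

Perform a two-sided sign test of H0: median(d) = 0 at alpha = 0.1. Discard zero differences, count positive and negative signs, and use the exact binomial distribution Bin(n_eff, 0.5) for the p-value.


Step 1: Discard zero differences. Original n = 8; n_eff = number of nonzero differences = 7.
Nonzero differences (with sign): -5, -6, -4, -9, +1, -1, -5
Step 2: Count signs: positive = 1, negative = 6.
Step 3: Under H0: P(positive) = 0.5, so the number of positives S ~ Bin(7, 0.5).
Step 4: Two-sided exact p-value = sum of Bin(7,0.5) probabilities at or below the observed probability = 0.125000.
Step 5: alpha = 0.1. fail to reject H0.

n_eff = 7, pos = 1, neg = 6, p = 0.125000, fail to reject H0.


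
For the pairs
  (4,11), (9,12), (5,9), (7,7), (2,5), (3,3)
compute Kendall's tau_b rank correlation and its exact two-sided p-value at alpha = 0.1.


Step 1: Enumerate the 15 unordered pairs (i,j) with i<j and classify each by sign(x_j-x_i) * sign(y_j-y_i).
  (1,2):dx=+5,dy=+1->C; (1,3):dx=+1,dy=-2->D; (1,4):dx=+3,dy=-4->D; (1,5):dx=-2,dy=-6->C
  (1,6):dx=-1,dy=-8->C; (2,3):dx=-4,dy=-3->C; (2,4):dx=-2,dy=-5->C; (2,5):dx=-7,dy=-7->C
  (2,6):dx=-6,dy=-9->C; (3,4):dx=+2,dy=-2->D; (3,5):dx=-3,dy=-4->C; (3,6):dx=-2,dy=-6->C
  (4,5):dx=-5,dy=-2->C; (4,6):dx=-4,dy=-4->C; (5,6):dx=+1,dy=-2->D
Step 2: C = 11, D = 4, total pairs = 15.
Step 3: tau = (C - D)/(n(n-1)/2) = (11 - 4)/15 = 0.466667.
Step 4: Exact two-sided p-value (enumerate n! = 720 permutations of y under H0): p = 0.272222.
Step 5: alpha = 0.1. fail to reject H0.

tau_b = 0.4667 (C=11, D=4), p = 0.272222, fail to reject H0.


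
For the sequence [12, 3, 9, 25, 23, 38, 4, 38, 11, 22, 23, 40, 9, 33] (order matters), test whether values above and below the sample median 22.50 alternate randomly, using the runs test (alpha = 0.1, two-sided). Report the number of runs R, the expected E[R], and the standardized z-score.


Step 1: Compute median = 22.50; label A = above, B = below.
Labels in order: BBBAAABABBAABA  (n_A = 7, n_B = 7)
Step 2: Count runs R = 8.
Step 3: Under H0 (random ordering), E[R] = 2*n_A*n_B/(n_A+n_B) + 1 = 2*7*7/14 + 1 = 8.0000.
        Var[R] = 2*n_A*n_B*(2*n_A*n_B - n_A - n_B) / ((n_A+n_B)^2 * (n_A+n_B-1)) = 8232/2548 = 3.2308.
        SD[R] = 1.7974.
Step 4: R = E[R], so z = 0 with no continuity correction.
Step 5: Two-sided p-value via normal approximation = 2*(1 - Phi(|z|)) = 1.000000.
Step 6: alpha = 0.1. fail to reject H0.

R = 8, z = 0.0000, p = 1.000000, fail to reject H0.


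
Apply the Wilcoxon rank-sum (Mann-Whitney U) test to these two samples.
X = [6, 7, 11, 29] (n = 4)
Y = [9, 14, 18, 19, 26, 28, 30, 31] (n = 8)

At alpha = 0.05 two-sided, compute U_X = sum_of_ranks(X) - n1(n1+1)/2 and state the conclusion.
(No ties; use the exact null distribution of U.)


Step 1: Combine and sort all 12 observations; assign midranks.
sorted (value, group): (6,X), (7,X), (9,Y), (11,X), (14,Y), (18,Y), (19,Y), (26,Y), (28,Y), (29,X), (30,Y), (31,Y)
ranks: 6->1, 7->2, 9->3, 11->4, 14->5, 18->6, 19->7, 26->8, 28->9, 29->10, 30->11, 31->12
Step 2: Rank sum for X: R1 = 1 + 2 + 4 + 10 = 17.
Step 3: U_X = R1 - n1(n1+1)/2 = 17 - 4*5/2 = 17 - 10 = 7.
       U_Y = n1*n2 - U_X = 32 - 7 = 25.
Step 4: No ties, so the exact null distribution of U (based on enumerating the C(12,4) = 495 equally likely rank assignments) gives the two-sided p-value.
Step 5: p-value = 0.153535; compare to alpha = 0.05. fail to reject H0.

U_X = 7, p = 0.153535, fail to reject H0 at alpha = 0.05.


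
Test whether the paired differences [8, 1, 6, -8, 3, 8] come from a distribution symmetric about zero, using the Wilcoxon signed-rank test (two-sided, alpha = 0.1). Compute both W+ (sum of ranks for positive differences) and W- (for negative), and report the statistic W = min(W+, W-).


Step 1: Drop any zero differences (none here) and take |d_i|.
|d| = [8, 1, 6, 8, 3, 8]
Step 2: Midrank |d_i| (ties get averaged ranks).
ranks: |8|->5, |1|->1, |6|->3, |8|->5, |3|->2, |8|->5
Step 3: Attach original signs; sum ranks with positive sign and with negative sign.
W+ = 5 + 1 + 3 + 2 + 5 = 16
W- = 5 = 5
(Check: W+ + W- = 21 should equal n(n+1)/2 = 21.)
Step 4: Test statistic W = min(W+, W-) = 5.
Step 5: Ties in |d|, so use the tie-corrected normal approximation.
        E[W] = n(n+1)/4 = 6*7/4 = 10.5.
        Tie groups: |d|=8 (t=3); sum(t^3 - t) = 24.
        Var[W] = n(n+1)(2n+1)/24 - sum(t^3-t)/48 = 546/24 - 24/48 = 22.25.
        z = (W - E[W]) / sqrt(Var[W]) = (5 - 10.5) / 4.7170 = -1.1660.
        Two-sided p = 2*Phi(z) = 0.243615.
Step 6: alpha = 0.1. fail to reject H0.

W+ = 16, W- = 5, W = min = 5, p = 0.243615, fail to reject H0.


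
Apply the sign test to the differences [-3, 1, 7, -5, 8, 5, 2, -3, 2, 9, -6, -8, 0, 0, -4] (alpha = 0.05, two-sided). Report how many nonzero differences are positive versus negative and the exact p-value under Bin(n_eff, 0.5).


Step 1: Discard zero differences. Original n = 15; n_eff = number of nonzero differences = 13.
Nonzero differences (with sign): -3, +1, +7, -5, +8, +5, +2, -3, +2, +9, -6, -8, -4
Step 2: Count signs: positive = 7, negative = 6.
Step 3: Under H0: P(positive) = 0.5, so the number of positives S ~ Bin(13, 0.5).
Step 4: Two-sided exact p-value = sum of Bin(13,0.5) probabilities at or below the observed probability = 1.000000.
Step 5: alpha = 0.05. fail to reject H0.

n_eff = 13, pos = 7, neg = 6, p = 1.000000, fail to reject H0.


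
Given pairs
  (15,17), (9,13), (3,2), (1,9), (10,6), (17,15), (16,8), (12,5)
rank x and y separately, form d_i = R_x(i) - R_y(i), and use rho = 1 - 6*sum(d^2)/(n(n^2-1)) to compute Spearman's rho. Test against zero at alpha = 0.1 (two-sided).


Step 1: Rank x and y separately (midranks; no ties here).
rank(x): 15->6, 9->3, 3->2, 1->1, 10->4, 17->8, 16->7, 12->5
rank(y): 17->8, 13->6, 2->1, 9->5, 6->3, 15->7, 8->4, 5->2
Step 2: d_i = R_x(i) - R_y(i); compute d_i^2.
  (6-8)^2=4, (3-6)^2=9, (2-1)^2=1, (1-5)^2=16, (4-3)^2=1, (8-7)^2=1, (7-4)^2=9, (5-2)^2=9
sum(d^2) = 50.
Step 3: rho = 1 - 6*50 / (8*(8^2 - 1)) = 1 - 300/504 = 0.404762.
Step 4: Under H0, t = rho * sqrt((n-2)/(1-rho^2)) = 1.0842 ~ t(6).
Step 5: Two-sided p-value from the t-distribution with 6 df = 0.319889.
Step 6: alpha = 0.1. fail to reject H0.

rho = 0.4048, p = 0.319889, fail to reject H0 at alpha = 0.1.


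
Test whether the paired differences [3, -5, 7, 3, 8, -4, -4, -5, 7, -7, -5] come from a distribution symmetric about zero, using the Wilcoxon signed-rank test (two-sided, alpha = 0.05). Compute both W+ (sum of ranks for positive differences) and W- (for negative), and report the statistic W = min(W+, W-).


Step 1: Drop any zero differences (none here) and take |d_i|.
|d| = [3, 5, 7, 3, 8, 4, 4, 5, 7, 7, 5]
Step 2: Midrank |d_i| (ties get averaged ranks).
ranks: |3|->1.5, |5|->6, |7|->9, |3|->1.5, |8|->11, |4|->3.5, |4|->3.5, |5|->6, |7|->9, |7|->9, |5|->6
Step 3: Attach original signs; sum ranks with positive sign and with negative sign.
W+ = 1.5 + 9 + 1.5 + 11 + 9 = 32
W- = 6 + 3.5 + 3.5 + 6 + 9 + 6 = 34
(Check: W+ + W- = 66 should equal n(n+1)/2 = 66.)
Step 4: Test statistic W = min(W+, W-) = 32.
Step 5: Ties in |d|, so use the tie-corrected normal approximation.
        E[W] = n(n+1)/4 = 11*12/4 = 33.
        Tie groups: |d|=3 (t=2), |d|=4 (t=2), |d|=5 (t=3), |d|=7 (t=3); sum(t^3 - t) = 60.
        Var[W] = n(n+1)(2n+1)/24 - sum(t^3-t)/48 = 3036/24 - 60/48 = 125.25.
        z = (W - E[W]) / sqrt(Var[W]) = (32 - 33) / 11.1915 = -0.0894.
        Two-sided p = 2*Phi(z) = 0.928801.
Step 6: alpha = 0.05. fail to reject H0.

W+ = 32, W- = 34, W = min = 32, p = 0.928801, fail to reject H0.


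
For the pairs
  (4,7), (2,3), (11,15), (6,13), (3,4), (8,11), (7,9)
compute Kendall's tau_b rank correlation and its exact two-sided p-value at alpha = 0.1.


Step 1: Enumerate the 21 unordered pairs (i,j) with i<j and classify each by sign(x_j-x_i) * sign(y_j-y_i).
  (1,2):dx=-2,dy=-4->C; (1,3):dx=+7,dy=+8->C; (1,4):dx=+2,dy=+6->C; (1,5):dx=-1,dy=-3->C
  (1,6):dx=+4,dy=+4->C; (1,7):dx=+3,dy=+2->C; (2,3):dx=+9,dy=+12->C; (2,4):dx=+4,dy=+10->C
  (2,5):dx=+1,dy=+1->C; (2,6):dx=+6,dy=+8->C; (2,7):dx=+5,dy=+6->C; (3,4):dx=-5,dy=-2->C
  (3,5):dx=-8,dy=-11->C; (3,6):dx=-3,dy=-4->C; (3,7):dx=-4,dy=-6->C; (4,5):dx=-3,dy=-9->C
  (4,6):dx=+2,dy=-2->D; (4,7):dx=+1,dy=-4->D; (5,6):dx=+5,dy=+7->C; (5,7):dx=+4,dy=+5->C
  (6,7):dx=-1,dy=-2->C
Step 2: C = 19, D = 2, total pairs = 21.
Step 3: tau = (C - D)/(n(n-1)/2) = (19 - 2)/21 = 0.809524.
Step 4: Exact two-sided p-value (enumerate n! = 5040 permutations of y under H0): p = 0.010714.
Step 5: alpha = 0.1. reject H0.

tau_b = 0.8095 (C=19, D=2), p = 0.010714, reject H0.


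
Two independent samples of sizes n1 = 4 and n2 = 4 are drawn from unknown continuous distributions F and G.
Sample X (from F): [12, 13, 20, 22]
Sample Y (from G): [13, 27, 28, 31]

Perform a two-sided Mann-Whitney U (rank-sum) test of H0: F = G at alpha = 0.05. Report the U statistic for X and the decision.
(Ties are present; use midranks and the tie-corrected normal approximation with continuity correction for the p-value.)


Step 1: Combine and sort all 8 observations; assign midranks.
sorted (value, group): (12,X), (13,X), (13,Y), (20,X), (22,X), (27,Y), (28,Y), (31,Y)
ranks: 12->1, 13->2.5, 13->2.5, 20->4, 22->5, 27->6, 28->7, 31->8
Step 2: Rank sum for X: R1 = 1 + 2.5 + 4 + 5 = 12.5.
Step 3: U_X = R1 - n1(n1+1)/2 = 12.5 - 4*5/2 = 12.5 - 10 = 2.5.
       U_Y = n1*n2 - U_X = 16 - 2.5 = 13.5.
Step 4: Ties are present, so use the tie-corrected normal approximation (with continuity correction) for the p-value.
Step 5: p-value = 0.146489; compare to alpha = 0.05. fail to reject H0.

U_X = 2.5, p = 0.146489, fail to reject H0 at alpha = 0.05.


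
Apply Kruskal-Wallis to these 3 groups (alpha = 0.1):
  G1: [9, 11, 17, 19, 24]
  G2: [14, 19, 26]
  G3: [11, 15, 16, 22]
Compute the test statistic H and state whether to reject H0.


Step 1: Combine all N = 12 observations and assign midranks.
sorted (value, group, rank): (9,G1,1), (11,G1,2.5), (11,G3,2.5), (14,G2,4), (15,G3,5), (16,G3,6), (17,G1,7), (19,G1,8.5), (19,G2,8.5), (22,G3,10), (24,G1,11), (26,G2,12)
Step 2: Sum ranks within each group.
R_1 = 30 (n_1 = 5)
R_2 = 24.5 (n_2 = 3)
R_3 = 23.5 (n_3 = 4)
Step 3: H = 12/(N(N+1)) * sum(R_i^2/n_i) - 3(N+1)
     = 12/(12*13) * (30^2/5 + 24.5^2/3 + 23.5^2/4) - 3*13
     = 0.076923 * 518.146 - 39
     = 0.857372.
Step 4: Ties present; correction factor C = 1 - 12/(12^3 - 12) = 0.993007. Corrected H = 0.857372 / 0.993007 = 0.863410.
Step 5: Under H0, H ~ chi^2(2); p-value = 0.649401.
Step 6: alpha = 0.1. fail to reject H0.

H = 0.8634, df = 2, p = 0.649401, fail to reject H0.


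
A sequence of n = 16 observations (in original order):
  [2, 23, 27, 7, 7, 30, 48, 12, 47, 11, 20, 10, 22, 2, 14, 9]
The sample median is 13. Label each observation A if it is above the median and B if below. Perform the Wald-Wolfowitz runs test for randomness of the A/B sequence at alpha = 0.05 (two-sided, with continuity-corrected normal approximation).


Step 1: Compute median = 13; label A = above, B = below.
Labels in order: BAABBAABABABABAB  (n_A = 8, n_B = 8)
Step 2: Count runs R = 13.
Step 3: Under H0 (random ordering), E[R] = 2*n_A*n_B/(n_A+n_B) + 1 = 2*8*8/16 + 1 = 9.0000.
        Var[R] = 2*n_A*n_B*(2*n_A*n_B - n_A - n_B) / ((n_A+n_B)^2 * (n_A+n_B-1)) = 14336/3840 = 3.7333.
        SD[R] = 1.9322.
Step 4: Continuity-corrected z = (R - 0.5 - E[R]) / SD[R] = (13 - 0.5 - 9.0000) / 1.9322 = 1.8114.
Step 5: Two-sided p-value via normal approximation = 2*(1 - Phi(|z|)) = 0.070076.
Step 6: alpha = 0.05. fail to reject H0.

R = 13, z = 1.8114, p = 0.070076, fail to reject H0.
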